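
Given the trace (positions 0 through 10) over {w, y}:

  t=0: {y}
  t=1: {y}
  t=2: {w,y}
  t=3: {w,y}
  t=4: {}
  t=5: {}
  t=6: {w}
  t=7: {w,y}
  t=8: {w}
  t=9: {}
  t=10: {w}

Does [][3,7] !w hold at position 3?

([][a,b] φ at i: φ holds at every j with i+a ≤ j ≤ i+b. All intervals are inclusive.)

Check !w at every j in [6,10]:
  j=6: false
  j=7: false
  j=8: false
  j=9: true
  j=10: false
Fails at j=6 → formula fails.

False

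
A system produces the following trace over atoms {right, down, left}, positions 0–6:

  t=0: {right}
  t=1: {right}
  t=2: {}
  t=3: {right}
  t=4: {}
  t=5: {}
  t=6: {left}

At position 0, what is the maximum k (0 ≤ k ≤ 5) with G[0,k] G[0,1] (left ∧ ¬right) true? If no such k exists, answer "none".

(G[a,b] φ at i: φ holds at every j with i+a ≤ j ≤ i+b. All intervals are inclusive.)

none

G[0,1] (left ∧ ¬right) must hold from j=0 onward; find where it first fails.
  j=0: fails → no k works.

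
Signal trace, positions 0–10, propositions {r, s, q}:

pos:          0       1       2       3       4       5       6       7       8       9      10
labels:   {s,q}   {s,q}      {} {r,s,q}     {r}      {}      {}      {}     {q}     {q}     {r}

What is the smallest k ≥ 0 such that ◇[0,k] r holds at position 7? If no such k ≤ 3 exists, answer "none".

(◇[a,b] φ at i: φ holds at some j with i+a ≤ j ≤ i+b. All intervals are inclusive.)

Scan j = 7,8,… for r:
  j=7: fails
  j=8: fails
  j=9: fails
  j=10: holds
First hit at j=10, so smallest k = 10-7 = 3.

3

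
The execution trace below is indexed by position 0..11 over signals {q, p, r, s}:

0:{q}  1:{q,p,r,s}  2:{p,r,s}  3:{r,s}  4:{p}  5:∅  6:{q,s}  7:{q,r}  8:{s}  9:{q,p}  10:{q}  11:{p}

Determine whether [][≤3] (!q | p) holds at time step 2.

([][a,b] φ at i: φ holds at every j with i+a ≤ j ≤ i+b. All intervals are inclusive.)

Check (!q | p) at every j in [2,5]:
  j=2: true
  j=3: true
  j=4: true
  j=5: true
All positions satisfy it → formula holds.

Yes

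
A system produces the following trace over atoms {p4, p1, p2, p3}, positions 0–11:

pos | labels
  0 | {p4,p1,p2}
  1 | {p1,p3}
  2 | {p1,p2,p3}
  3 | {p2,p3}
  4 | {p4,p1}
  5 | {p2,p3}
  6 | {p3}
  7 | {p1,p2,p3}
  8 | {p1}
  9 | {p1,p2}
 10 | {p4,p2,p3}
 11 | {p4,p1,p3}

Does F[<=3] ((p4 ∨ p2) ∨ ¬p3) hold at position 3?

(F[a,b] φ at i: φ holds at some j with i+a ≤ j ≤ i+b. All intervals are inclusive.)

Check ((p4 ∨ p2) ∨ ¬p3) at each j in [3,6]:
  j=3: true
  j=4: true
  j=5: true
  j=6: false
Found at j=3 → formula holds.

True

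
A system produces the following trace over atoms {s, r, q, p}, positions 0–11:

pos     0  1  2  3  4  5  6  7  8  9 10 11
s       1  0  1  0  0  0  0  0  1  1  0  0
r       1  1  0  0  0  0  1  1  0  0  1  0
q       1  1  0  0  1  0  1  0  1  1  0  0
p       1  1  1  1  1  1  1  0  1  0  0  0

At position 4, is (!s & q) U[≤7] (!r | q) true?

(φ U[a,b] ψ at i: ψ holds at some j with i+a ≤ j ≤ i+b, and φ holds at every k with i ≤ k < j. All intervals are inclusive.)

Holds

Need some j in [4,11] with (!r | q), and (!s & q) at every k in [4,j-1].
  j=4: (!r | q) holds; no prefix to check → satisfied.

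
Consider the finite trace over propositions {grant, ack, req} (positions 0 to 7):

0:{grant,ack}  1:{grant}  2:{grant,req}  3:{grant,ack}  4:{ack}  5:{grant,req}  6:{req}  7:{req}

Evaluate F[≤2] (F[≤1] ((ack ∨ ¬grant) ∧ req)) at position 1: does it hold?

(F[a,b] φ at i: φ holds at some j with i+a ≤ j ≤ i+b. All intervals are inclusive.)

No

Check F[≤1] ((ack ∨ ¬grant) ∧ req) at each j in [1,3]:
  j=1: fails (none in [1,2])
  j=2: fails (none in [2,3])
  j=3: fails (none in [3,4])
No position in the window satisfies it → formula fails.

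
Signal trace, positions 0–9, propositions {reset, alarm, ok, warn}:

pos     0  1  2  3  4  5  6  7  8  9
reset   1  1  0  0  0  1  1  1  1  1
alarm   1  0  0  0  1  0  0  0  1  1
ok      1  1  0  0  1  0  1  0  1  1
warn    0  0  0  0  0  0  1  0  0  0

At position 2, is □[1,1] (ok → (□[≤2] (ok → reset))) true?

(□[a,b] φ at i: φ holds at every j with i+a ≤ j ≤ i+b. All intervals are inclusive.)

Holds

Check (ok → (□[≤2] (ok → reset))) at every j in [3,3]:
  j=3: antecedent false → ✓
All positions satisfy it → formula holds.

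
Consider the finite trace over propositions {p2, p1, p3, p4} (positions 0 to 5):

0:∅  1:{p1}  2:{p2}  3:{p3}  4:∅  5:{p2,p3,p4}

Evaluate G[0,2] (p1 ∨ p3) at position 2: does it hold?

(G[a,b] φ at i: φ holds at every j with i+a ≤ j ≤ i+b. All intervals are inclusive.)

Check (p1 ∨ p3) at every j in [2,4]:
  j=2: false
  j=3: true
  j=4: false
Fails at j=2 → formula fails.

Does not hold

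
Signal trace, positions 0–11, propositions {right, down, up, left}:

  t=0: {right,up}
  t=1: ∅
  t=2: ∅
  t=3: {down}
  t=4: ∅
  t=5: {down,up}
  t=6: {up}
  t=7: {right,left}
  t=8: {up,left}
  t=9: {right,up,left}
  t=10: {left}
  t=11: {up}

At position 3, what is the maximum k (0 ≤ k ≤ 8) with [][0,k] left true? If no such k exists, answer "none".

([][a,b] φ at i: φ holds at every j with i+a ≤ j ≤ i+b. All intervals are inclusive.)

left must hold from j=3 onward; find where it first fails.
  j=3: fails → no k works.

none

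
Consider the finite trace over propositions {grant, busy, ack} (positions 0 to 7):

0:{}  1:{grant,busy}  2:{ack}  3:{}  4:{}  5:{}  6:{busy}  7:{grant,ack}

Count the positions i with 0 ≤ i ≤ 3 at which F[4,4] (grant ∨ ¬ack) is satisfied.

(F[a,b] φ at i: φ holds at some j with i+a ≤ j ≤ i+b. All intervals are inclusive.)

4

Evaluate at each i in [0,3]:
  i=0: ✓ (witness j=4)
  i=1: ✓ (witness j=5)
  i=2: ✓ (witness j=6)
  i=3: ✓ (witness j=7)
Positions where it holds: {0, 1, 2, 3} → 4.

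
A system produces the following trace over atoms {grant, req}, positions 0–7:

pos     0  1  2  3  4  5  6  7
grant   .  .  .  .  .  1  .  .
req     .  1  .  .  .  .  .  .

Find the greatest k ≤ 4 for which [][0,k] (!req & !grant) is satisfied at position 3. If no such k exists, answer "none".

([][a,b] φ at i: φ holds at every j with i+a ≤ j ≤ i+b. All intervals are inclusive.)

1

(!req & !grant) must hold from j=3 onward; find where it first fails.
  j=3: holds
  j=4: holds
  j=5: fails
Holds on [3,4], so largest k = 1.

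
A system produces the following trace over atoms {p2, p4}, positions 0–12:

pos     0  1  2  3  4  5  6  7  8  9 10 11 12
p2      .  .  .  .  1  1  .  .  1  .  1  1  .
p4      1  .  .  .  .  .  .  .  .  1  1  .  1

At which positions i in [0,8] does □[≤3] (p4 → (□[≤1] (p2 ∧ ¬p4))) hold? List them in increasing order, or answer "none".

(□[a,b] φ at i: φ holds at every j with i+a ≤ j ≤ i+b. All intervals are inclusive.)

Evaluate at each i in [0,8]:
  i=0: ✗ (fails at j=0)
  i=1: ✓ (all of [1,4])
  i=2: ✓ (all of [2,5])
  i=3: ✓ (all of [3,6])
  i=4: ✓ (all of [4,7])
  i=5: ✓ (all of [5,8])
  i=6: ✗ (fails at j=9)
  i=7: ✗ (fails at j=9)
  i=8: ✗ (fails at j=9)

1, 2, 3, 4, 5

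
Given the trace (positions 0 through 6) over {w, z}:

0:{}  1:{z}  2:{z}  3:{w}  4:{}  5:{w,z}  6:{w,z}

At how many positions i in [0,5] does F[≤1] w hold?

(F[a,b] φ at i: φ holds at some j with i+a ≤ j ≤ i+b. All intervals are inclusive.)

Evaluate at each i in [0,5]:
  i=0: ✗ (none in [0,1])
  i=1: ✗ (none in [1,2])
  i=2: ✓ (witness j=3)
  i=3: ✓ (witness j=3)
  i=4: ✓ (witness j=5)
  i=5: ✓ (witness j=5)
Positions where it holds: {2, 3, 4, 5} → 4.

4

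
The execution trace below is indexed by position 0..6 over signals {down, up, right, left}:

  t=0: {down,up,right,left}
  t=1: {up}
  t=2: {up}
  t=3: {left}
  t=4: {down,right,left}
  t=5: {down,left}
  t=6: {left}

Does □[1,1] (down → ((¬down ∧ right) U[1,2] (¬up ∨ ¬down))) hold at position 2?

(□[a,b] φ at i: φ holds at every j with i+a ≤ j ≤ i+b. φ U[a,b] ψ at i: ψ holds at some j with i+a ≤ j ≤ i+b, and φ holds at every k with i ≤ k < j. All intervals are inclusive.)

Yes

Check (down → ((¬down ∧ right) U[1,2] (¬up ∨ ¬down))) at every j in [3,3]:
  j=3: antecedent false → ✓
All positions satisfy it → formula holds.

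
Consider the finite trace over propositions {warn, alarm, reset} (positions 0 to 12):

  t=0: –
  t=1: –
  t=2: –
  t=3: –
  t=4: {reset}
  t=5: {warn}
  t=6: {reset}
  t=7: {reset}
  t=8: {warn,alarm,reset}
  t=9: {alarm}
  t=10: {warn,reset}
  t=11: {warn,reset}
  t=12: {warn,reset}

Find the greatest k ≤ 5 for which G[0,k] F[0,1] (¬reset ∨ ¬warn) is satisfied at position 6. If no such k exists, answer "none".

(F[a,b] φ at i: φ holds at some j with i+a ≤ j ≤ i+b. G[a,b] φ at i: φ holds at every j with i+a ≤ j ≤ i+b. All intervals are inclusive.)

F[0,1] (¬reset ∨ ¬warn) must hold from j=6 onward; find where it first fails.
  j=6: holds
  j=7: holds
  j=8: holds
  j=9: holds
  j=10: fails
Holds on [6,9], so largest k = 3.

3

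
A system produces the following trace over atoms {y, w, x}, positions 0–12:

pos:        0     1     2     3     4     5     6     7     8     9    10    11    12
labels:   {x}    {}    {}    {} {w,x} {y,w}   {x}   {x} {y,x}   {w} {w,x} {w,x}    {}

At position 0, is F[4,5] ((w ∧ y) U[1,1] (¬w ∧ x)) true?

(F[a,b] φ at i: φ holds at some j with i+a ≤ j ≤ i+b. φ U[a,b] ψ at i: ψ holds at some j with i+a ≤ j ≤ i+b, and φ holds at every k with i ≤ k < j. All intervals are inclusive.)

Check ((w ∧ y) U[1,1] (¬w ∧ x)) at each j in [4,5]:
  j=4: fails
  j=5: holds
Found at j=5 → formula holds.

Holds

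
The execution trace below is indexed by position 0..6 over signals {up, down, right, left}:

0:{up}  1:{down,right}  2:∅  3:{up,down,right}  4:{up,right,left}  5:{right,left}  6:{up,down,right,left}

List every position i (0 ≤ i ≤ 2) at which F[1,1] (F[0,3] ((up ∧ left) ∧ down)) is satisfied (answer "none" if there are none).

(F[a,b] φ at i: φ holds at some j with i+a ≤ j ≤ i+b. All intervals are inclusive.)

2

Evaluate at each i in [0,2]:
  i=0: ✗ (none in [1,1])
  i=1: ✗ (none in [2,2])
  i=2: ✓ (witness j=3)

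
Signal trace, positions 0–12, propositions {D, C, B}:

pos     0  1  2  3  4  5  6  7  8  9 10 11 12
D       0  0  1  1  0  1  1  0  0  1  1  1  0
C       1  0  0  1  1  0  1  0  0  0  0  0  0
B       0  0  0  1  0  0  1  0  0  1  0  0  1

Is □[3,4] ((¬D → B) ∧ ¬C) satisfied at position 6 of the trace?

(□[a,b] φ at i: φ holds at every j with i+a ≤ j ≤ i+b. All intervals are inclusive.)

True

Check ((¬D → B) ∧ ¬C) at every j in [9,10]:
  j=9: true
  j=10: true
All positions satisfy it → formula holds.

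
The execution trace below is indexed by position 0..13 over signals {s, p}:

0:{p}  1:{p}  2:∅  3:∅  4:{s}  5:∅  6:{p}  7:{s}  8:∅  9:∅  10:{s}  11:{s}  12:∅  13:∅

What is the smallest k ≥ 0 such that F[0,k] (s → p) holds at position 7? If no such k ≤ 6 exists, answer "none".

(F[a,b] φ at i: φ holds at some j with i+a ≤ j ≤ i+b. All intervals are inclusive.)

1

Scan j = 7,8,… for (s → p):
  j=7: fails
  j=8: holds
First hit at j=8, so smallest k = 8-7 = 1.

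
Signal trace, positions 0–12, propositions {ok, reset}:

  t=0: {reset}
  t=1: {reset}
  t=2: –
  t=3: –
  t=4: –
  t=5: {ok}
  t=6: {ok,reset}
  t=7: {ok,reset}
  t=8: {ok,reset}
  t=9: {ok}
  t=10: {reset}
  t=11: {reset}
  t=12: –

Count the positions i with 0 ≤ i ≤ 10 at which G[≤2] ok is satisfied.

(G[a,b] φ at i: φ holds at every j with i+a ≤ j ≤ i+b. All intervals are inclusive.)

3

Evaluate at each i in [0,10]:
  i=0: ✗ (fails at j=0)
  i=1: ✗ (fails at j=1)
  i=2: ✗ (fails at j=2)
  i=3: ✗ (fails at j=3)
  i=4: ✗ (fails at j=4)
  i=5: ✓ (all of [5,7])
  i=6: ✓ (all of [6,8])
  i=7: ✓ (all of [7,9])
  i=8: ✗ (fails at j=10)
  i=9: ✗ (fails at j=10)
  i=10: ✗ (fails at j=10)
Positions where it holds: {5, 6, 7} → 3.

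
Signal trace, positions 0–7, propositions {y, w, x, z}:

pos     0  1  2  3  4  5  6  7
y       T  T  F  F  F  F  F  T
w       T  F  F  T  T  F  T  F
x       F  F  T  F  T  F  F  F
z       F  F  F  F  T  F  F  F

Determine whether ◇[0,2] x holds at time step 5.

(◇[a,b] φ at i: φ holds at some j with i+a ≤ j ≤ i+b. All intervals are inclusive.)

Check x at each j in [5,7]:
  j=5: false
  j=6: false
  j=7: false
No position in the window satisfies it → formula fails.

False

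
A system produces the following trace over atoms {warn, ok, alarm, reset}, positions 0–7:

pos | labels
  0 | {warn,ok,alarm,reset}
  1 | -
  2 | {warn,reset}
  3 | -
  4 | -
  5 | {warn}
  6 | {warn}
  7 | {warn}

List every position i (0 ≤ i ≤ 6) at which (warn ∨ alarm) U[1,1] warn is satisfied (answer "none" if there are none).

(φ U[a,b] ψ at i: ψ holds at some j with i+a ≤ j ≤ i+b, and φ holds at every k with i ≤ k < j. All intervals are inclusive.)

5, 6

Evaluate at each i in [0,6]:
  i=0: ✗ (no rhs in [1,1])
  i=1: ✗ (lhs fails at k=1 before rhs at j=2)
  i=2: ✗ (no rhs in [3,3])
  i=3: ✗ (no rhs in [4,4])
  i=4: ✗ (lhs fails at k=4 before rhs at j=5)
  i=5: ✓ (rhs at j=6; lhs holds on [5,5])
  i=6: ✓ (rhs at j=7; lhs holds on [6,6])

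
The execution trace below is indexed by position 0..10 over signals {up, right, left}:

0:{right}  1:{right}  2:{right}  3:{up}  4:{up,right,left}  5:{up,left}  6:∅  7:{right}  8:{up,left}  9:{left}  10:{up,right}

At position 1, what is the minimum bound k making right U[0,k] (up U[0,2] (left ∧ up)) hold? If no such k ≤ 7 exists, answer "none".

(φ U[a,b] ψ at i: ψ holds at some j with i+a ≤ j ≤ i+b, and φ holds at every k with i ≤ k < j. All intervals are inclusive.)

2

Need earliest j ≥ 1 with (up U[0,2] (left ∧ up)), and right at every k in [1,j-1].
  j=1: rhs fails.
  j=2: rhs fails.
  j=3: rhs holds; lhs holds on [1,2]. k = 2.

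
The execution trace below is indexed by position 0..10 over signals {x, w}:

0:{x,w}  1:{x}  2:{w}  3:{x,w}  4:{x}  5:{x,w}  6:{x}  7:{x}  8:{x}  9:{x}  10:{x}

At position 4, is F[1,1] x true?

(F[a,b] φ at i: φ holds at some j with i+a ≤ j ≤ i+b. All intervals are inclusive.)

True

Check x at each j in [5,5]:
  j=5: true
Found at j=5 → formula holds.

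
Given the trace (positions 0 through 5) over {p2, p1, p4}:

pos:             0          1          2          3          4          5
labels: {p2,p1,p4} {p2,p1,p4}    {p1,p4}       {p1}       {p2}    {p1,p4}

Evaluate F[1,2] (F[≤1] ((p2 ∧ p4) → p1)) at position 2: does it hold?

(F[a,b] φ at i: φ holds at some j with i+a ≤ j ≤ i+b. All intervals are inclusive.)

Check F[≤1] ((p2 ∧ p4) → p1) at each j in [3,4]:
  j=3: holds (witness at 3)
  j=4: holds (witness at 4)
Found at j=3 → formula holds.

Holds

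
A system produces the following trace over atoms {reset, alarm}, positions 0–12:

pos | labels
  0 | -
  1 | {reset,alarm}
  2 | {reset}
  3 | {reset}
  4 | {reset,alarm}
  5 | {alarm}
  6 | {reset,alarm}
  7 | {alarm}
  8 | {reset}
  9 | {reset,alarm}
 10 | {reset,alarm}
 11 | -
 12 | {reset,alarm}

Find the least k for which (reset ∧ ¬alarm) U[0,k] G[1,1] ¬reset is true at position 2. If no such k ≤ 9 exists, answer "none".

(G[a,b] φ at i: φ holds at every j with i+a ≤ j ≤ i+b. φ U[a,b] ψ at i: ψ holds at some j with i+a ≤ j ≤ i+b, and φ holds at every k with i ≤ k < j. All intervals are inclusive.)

Need earliest j ≥ 2 with G[1,1] ¬reset, and (reset ∧ ¬alarm) at every k in [2,j-1].
  j=2: rhs fails.
  j=3: rhs fails.
  j=4: rhs holds; lhs holds on [2,3]. k = 2.

2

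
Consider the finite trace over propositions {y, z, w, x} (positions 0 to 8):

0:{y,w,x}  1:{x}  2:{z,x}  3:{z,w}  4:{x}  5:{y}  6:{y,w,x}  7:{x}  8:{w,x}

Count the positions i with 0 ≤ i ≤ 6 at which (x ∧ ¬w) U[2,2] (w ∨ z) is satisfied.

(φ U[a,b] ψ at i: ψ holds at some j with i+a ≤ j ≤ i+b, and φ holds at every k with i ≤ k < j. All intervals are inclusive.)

1

Evaluate at each i in [0,6]:
  i=0: ✗ (lhs fails at k=0 before rhs at j=2)
  i=1: ✓ (rhs at j=3; lhs holds on [1,2])
  i=2: ✗ (no rhs in [4,4])
  i=3: ✗ (no rhs in [5,5])
  i=4: ✗ (lhs fails at k=5 before rhs at j=6)
  i=5: ✗ (no rhs in [7,7])
  i=6: ✗ (lhs fails at k=6 before rhs at j=8)
Positions where it holds: {1} → 1.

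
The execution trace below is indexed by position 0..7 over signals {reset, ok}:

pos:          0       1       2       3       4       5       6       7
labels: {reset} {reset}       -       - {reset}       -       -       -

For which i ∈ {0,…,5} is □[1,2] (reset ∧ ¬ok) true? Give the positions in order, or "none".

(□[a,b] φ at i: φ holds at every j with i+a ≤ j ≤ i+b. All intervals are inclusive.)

Evaluate at each i in [0,5]:
  i=0: ✗ (fails at j=2)
  i=1: ✗ (fails at j=2)
  i=2: ✗ (fails at j=3)
  i=3: ✗ (fails at j=5)
  i=4: ✗ (fails at j=5)
  i=5: ✗ (fails at j=6)

none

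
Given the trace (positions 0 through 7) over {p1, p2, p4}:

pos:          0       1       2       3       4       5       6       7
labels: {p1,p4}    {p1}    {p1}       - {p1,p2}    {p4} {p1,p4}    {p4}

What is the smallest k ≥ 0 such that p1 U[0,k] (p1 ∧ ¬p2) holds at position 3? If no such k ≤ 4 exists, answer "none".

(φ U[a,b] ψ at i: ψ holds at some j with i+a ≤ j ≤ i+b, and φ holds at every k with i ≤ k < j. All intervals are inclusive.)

none

Need earliest j ≥ 3 with (p1 ∧ ¬p2), and p1 at every k in [3,j-1].
  j=3: rhs fails.
  j=4: rhs fails.
  j=5: rhs fails.
  j=6: rhs holds but lhs fails at k=3.
  j=7: rhs fails.
No witness within the range → none.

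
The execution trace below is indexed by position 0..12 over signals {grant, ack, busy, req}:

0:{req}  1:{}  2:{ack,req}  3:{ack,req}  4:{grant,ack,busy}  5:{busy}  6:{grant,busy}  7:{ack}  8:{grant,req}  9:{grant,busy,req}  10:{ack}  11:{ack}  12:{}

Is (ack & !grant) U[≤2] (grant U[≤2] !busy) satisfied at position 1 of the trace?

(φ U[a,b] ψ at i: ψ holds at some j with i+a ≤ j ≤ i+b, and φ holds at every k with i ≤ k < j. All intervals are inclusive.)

Yes

Need some j in [1,3] with (grant U[≤2] !busy), and (ack & !grant) at every k in [1,j-1].
  j=1: (grant U[≤2] !busy) holds; no prefix to check → satisfied.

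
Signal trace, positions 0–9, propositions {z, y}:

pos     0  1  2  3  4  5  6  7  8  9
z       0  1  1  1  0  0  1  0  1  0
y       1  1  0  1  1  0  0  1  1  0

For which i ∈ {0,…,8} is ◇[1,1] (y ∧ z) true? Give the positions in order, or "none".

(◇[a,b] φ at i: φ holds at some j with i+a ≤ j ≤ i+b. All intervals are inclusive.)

0, 2, 7

Evaluate at each i in [0,8]:
  i=0: ✓ (witness j=1)
  i=1: ✗ (none in [2,2])
  i=2: ✓ (witness j=3)
  i=3: ✗ (none in [4,4])
  i=4: ✗ (none in [5,5])
  i=5: ✗ (none in [6,6])
  i=6: ✗ (none in [7,7])
  i=7: ✓ (witness j=8)
  i=8: ✗ (none in [9,9])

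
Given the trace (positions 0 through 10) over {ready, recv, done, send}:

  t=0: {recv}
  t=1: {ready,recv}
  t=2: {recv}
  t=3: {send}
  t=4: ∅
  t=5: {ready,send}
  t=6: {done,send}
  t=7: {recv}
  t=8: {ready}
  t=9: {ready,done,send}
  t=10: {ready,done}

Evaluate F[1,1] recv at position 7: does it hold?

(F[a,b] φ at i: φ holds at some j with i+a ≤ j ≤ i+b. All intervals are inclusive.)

Does not hold

Check recv at each j in [8,8]:
  j=8: false
No position in the window satisfies it → formula fails.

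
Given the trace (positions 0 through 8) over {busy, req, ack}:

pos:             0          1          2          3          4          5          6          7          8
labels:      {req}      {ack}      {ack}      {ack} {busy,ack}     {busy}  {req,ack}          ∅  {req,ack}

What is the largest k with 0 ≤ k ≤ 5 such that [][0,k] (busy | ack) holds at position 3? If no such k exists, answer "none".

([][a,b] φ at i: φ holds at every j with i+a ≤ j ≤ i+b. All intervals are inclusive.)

(busy | ack) must hold from j=3 onward; find where it first fails.
  j=3: holds
  j=4: holds
  j=5: holds
  j=6: holds
  j=7: fails
Holds on [3,6], so largest k = 3.

3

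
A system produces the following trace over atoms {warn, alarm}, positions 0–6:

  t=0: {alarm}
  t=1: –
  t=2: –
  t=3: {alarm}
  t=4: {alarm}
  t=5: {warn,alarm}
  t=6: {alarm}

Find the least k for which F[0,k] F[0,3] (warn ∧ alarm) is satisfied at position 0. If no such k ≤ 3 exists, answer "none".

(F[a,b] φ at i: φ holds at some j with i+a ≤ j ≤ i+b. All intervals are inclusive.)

Scan j = 0,1,… for F[0,3] (warn ∧ alarm):
  j=0: fails
  j=1: fails
  j=2: holds
First hit at j=2, so smallest k = 2-0 = 2.

2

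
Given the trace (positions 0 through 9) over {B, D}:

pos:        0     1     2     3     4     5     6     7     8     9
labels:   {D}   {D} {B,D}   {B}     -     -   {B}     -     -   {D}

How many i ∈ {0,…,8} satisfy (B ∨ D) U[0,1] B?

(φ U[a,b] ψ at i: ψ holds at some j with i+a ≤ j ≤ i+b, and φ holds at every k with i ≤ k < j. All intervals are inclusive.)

Evaluate at each i in [0,8]:
  i=0: ✗ (no rhs in [0,1])
  i=1: ✓ (rhs at j=2; lhs holds on [1,1])
  i=2: ✓ (rhs at j=2)
  i=3: ✓ (rhs at j=3)
  i=4: ✗ (no rhs in [4,5])
  i=5: ✗ (lhs fails at k=5 before rhs at j=6)
  i=6: ✓ (rhs at j=6)
  i=7: ✗ (no rhs in [7,8])
  i=8: ✗ (no rhs in [8,9])
Positions where it holds: {1, 2, 3, 6} → 4.

4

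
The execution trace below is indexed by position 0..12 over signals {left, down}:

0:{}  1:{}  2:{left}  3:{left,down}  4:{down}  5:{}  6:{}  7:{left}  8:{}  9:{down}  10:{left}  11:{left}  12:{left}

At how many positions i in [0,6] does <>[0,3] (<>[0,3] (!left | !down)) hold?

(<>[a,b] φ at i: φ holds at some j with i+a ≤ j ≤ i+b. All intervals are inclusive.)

Evaluate at each i in [0,6]:
  i=0: ✓ (witness j=0)
  i=1: ✓ (witness j=1)
  i=2: ✓ (witness j=2)
  i=3: ✓ (witness j=3)
  i=4: ✓ (witness j=4)
  i=5: ✓ (witness j=5)
  i=6: ✓ (witness j=6)
Positions where it holds: {0, 1, 2, 3, 4, 5, 6} → 7.

7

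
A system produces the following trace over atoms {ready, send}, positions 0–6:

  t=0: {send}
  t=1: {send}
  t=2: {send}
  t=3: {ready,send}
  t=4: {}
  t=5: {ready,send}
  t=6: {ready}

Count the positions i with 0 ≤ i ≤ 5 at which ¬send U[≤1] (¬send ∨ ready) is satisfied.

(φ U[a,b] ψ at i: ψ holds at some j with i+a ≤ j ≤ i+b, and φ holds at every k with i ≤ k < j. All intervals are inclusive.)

3

Evaluate at each i in [0,5]:
  i=0: ✗ (no rhs in [0,1])
  i=1: ✗ (no rhs in [1,2])
  i=2: ✗ (lhs fails at k=2 before rhs at j=3)
  i=3: ✓ (rhs at j=3)
  i=4: ✓ (rhs at j=4)
  i=5: ✓ (rhs at j=5)
Positions where it holds: {3, 4, 5} → 3.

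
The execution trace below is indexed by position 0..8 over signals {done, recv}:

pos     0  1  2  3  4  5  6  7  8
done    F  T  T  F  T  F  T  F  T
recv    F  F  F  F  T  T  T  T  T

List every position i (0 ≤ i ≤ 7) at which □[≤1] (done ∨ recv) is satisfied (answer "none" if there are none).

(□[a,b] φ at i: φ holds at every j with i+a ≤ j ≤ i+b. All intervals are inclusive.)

Evaluate at each i in [0,7]:
  i=0: ✗ (fails at j=0)
  i=1: ✓ (all of [1,2])
  i=2: ✗ (fails at j=3)
  i=3: ✗ (fails at j=3)
  i=4: ✓ (all of [4,5])
  i=5: ✓ (all of [5,6])
  i=6: ✓ (all of [6,7])
  i=7: ✓ (all of [7,8])

1, 4, 5, 6, 7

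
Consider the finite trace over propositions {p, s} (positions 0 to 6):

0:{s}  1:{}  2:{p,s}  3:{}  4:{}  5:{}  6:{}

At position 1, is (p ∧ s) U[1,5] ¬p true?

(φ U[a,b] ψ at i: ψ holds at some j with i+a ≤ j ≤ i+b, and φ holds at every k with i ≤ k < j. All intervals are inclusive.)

Does not hold

Need some j in [2,6] with ¬p, and (p ∧ s) at every k in [1,j-1].
  j=2: ¬p false.
  j=3: ¬p holds, but (p ∧ s) fails at k=1 → not this j.
  j=4: ¬p holds, but (p ∧ s) fails at k=1 → not this j.
  j=5: ¬p holds, but (p ∧ s) fails at k=1 → not this j.
  j=6: ¬p holds, but (p ∧ s) fails at k=1 → not this j.
No j in the window works → until fails.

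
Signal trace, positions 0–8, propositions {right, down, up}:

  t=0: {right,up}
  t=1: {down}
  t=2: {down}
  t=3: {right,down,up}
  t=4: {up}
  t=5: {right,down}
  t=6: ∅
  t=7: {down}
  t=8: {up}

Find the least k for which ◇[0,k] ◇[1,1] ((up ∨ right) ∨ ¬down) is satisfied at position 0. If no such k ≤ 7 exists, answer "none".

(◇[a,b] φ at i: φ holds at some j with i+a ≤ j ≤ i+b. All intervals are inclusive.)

Scan j = 0,1,… for ◇[1,1] ((up ∨ right) ∨ ¬down):
  j=0: fails
  j=1: fails
  j=2: holds
First hit at j=2, so smallest k = 2-0 = 2.

2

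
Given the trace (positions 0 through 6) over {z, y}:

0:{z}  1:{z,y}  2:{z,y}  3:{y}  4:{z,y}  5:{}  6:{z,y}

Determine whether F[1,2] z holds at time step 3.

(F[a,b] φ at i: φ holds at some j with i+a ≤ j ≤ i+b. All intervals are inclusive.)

Check z at each j in [4,5]:
  j=4: true
  j=5: false
Found at j=4 → formula holds.

True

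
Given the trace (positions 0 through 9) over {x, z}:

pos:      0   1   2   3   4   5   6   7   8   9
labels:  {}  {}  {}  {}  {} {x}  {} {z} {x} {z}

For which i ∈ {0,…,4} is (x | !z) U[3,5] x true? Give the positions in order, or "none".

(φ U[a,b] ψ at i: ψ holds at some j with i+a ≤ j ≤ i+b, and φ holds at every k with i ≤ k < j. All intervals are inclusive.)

Evaluate at each i in [0,4]:
  i=0: ✓ (rhs at j=5; lhs holds on [0,4])
  i=1: ✓ (rhs at j=5; lhs holds on [1,4])
  i=2: ✓ (rhs at j=5; lhs holds on [2,4])
  i=3: ✗ (lhs fails at k=7 before rhs at j=8)
  i=4: ✗ (lhs fails at k=7 before rhs at j=8)

0, 1, 2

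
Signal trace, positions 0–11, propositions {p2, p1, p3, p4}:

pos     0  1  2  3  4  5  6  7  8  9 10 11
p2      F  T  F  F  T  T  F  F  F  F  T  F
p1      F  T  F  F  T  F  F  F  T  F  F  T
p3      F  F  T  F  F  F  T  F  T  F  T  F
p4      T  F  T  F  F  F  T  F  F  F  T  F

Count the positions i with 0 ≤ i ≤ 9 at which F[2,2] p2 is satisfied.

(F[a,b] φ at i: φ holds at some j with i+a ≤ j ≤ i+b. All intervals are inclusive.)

Evaluate at each i in [0,9]:
  i=0: ✗ (none in [2,2])
  i=1: ✗ (none in [3,3])
  i=2: ✓ (witness j=4)
  i=3: ✓ (witness j=5)
  i=4: ✗ (none in [6,6])
  i=5: ✗ (none in [7,7])
  i=6: ✗ (none in [8,8])
  i=7: ✗ (none in [9,9])
  i=8: ✓ (witness j=10)
  i=9: ✗ (none in [11,11])
Positions where it holds: {2, 3, 8} → 3.

3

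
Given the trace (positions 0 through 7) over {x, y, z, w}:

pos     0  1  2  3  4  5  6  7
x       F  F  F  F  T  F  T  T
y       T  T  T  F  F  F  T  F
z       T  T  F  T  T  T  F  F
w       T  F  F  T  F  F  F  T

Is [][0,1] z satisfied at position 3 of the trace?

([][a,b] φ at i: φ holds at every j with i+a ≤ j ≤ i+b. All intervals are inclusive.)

Check z at every j in [3,4]:
  j=3: true
  j=4: true
All positions satisfy it → formula holds.

True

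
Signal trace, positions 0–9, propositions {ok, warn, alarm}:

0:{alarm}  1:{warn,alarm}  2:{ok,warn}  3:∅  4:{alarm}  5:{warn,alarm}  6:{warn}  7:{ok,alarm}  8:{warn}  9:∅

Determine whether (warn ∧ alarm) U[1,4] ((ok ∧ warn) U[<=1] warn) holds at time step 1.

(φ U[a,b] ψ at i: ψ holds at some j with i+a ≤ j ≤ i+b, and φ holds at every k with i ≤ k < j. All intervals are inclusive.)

Holds

Need some j in [2,5] with ((ok ∧ warn) U[<=1] warn), and (warn ∧ alarm) at every k in [1,j-1].
  j=2: ((ok ∧ warn) U[<=1] warn) holds; (warn ∧ alarm) holds at every k in [1,1] → satisfied.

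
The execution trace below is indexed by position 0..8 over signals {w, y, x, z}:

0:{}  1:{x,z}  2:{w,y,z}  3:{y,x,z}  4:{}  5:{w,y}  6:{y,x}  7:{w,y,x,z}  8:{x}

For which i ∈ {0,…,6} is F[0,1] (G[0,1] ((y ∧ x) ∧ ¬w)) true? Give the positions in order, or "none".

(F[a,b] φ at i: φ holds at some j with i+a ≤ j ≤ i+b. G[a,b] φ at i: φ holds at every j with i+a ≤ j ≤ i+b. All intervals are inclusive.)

Evaluate at each i in [0,6]:
  i=0: ✗ (none in [0,1])
  i=1: ✗ (none in [1,2])
  i=2: ✗ (none in [2,3])
  i=3: ✗ (none in [3,4])
  i=4: ✗ (none in [4,5])
  i=5: ✗ (none in [5,6])
  i=6: ✗ (none in [6,7])

none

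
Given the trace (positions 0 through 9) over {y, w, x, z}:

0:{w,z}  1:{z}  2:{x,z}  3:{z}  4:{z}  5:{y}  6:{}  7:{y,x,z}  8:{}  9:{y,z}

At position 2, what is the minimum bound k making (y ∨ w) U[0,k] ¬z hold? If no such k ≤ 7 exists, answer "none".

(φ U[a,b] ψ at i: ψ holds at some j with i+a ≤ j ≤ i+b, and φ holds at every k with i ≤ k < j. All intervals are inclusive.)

Need earliest j ≥ 2 with ¬z, and (y ∨ w) at every k in [2,j-1].
  j=2: rhs fails.
  j=3: rhs fails.
  j=4: rhs fails.
  j=5: rhs holds but lhs fails at k=2.
  j=6: rhs holds but lhs fails at k=2.
  j=7: rhs fails.
  j=8: rhs holds but lhs fails at k=2.
  j=9: rhs fails.
No witness within the range → none.

none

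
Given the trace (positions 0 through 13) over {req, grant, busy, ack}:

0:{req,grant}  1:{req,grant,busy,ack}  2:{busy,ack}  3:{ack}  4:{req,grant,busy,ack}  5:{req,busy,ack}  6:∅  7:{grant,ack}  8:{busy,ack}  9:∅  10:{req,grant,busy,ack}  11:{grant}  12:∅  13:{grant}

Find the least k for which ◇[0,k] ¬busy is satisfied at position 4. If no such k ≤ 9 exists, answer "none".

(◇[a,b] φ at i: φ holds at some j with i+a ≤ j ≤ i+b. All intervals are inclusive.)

2

Scan j = 4,5,… for ¬busy:
  j=4: fails
  j=5: fails
  j=6: holds
First hit at j=6, so smallest k = 6-4 = 2.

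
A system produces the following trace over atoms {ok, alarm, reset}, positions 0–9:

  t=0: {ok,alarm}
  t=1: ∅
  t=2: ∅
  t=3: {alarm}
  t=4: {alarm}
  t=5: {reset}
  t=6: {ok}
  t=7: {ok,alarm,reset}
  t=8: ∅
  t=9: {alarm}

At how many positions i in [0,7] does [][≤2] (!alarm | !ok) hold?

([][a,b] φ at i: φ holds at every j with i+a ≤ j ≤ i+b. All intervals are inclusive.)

Evaluate at each i in [0,7]:
  i=0: ✗ (fails at j=0)
  i=1: ✓ (all of [1,3])
  i=2: ✓ (all of [2,4])
  i=3: ✓ (all of [3,5])
  i=4: ✓ (all of [4,6])
  i=5: ✗ (fails at j=7)
  i=6: ✗ (fails at j=7)
  i=7: ✗ (fails at j=7)
Positions where it holds: {1, 2, 3, 4} → 4.

4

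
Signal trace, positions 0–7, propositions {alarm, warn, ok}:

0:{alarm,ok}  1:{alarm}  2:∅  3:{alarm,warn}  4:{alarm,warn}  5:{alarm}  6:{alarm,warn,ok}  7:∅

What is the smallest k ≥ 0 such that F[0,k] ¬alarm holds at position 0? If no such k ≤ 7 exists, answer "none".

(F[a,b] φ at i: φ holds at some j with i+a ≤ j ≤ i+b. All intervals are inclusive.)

2

Scan j = 0,1,… for ¬alarm:
  j=0: fails
  j=1: fails
  j=2: holds
First hit at j=2, so smallest k = 2-0 = 2.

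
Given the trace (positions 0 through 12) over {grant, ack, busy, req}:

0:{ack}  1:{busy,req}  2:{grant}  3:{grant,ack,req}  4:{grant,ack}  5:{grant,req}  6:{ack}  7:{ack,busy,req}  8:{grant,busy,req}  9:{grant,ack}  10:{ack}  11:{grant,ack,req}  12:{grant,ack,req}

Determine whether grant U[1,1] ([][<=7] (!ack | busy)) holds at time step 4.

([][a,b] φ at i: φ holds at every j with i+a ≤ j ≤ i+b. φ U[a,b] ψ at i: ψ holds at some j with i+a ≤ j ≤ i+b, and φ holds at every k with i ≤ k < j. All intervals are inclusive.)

Does not hold

Need some j in [5,5] with [][<=7] (!ack | busy), and grant at every k in [4,j-1].
  j=5: [][<=7] (!ack | busy) — fails at 6.
No j in the window works → until fails.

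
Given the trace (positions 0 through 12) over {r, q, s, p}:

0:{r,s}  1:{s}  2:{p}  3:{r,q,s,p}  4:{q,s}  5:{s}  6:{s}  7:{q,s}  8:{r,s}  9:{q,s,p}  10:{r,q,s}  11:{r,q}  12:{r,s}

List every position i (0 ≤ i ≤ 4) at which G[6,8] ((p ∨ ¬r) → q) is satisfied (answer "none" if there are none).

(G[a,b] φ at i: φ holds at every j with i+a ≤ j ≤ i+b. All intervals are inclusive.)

1, 2, 3, 4

Evaluate at each i in [0,4]:
  i=0: ✗ (fails at j=6)
  i=1: ✓ (all of [7,9])
  i=2: ✓ (all of [8,10])
  i=3: ✓ (all of [9,11])
  i=4: ✓ (all of [10,12])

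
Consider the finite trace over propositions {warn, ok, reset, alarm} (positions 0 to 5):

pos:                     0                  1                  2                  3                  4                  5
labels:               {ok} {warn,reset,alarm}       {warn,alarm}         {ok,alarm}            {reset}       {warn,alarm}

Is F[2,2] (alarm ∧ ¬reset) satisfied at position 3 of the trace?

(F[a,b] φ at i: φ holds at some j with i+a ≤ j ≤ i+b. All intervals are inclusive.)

Yes

Check (alarm ∧ ¬reset) at each j in [5,5]:
  j=5: true
Found at j=5 → formula holds.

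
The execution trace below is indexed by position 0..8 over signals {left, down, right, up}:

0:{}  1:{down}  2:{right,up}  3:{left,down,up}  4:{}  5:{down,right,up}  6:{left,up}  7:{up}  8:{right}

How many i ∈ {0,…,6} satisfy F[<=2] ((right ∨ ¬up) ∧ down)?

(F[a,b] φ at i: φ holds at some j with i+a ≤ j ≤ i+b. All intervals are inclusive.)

Evaluate at each i in [0,6]:
  i=0: ✓ (witness j=1)
  i=1: ✓ (witness j=1)
  i=2: ✗ (none in [2,4])
  i=3: ✓ (witness j=5)
  i=4: ✓ (witness j=5)
  i=5: ✓ (witness j=5)
  i=6: ✗ (none in [6,8])
Positions where it holds: {0, 1, 3, 4, 5} → 5.

5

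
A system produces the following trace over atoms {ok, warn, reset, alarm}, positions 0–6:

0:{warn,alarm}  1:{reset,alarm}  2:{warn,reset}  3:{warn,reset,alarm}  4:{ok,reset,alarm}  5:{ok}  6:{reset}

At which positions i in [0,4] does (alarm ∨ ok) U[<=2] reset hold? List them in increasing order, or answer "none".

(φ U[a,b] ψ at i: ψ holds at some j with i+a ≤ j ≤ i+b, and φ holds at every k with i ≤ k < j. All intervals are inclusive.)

0, 1, 2, 3, 4

Evaluate at each i in [0,4]:
  i=0: ✓ (rhs at j=1; lhs holds on [0,0])
  i=1: ✓ (rhs at j=1)
  i=2: ✓ (rhs at j=2)
  i=3: ✓ (rhs at j=3)
  i=4: ✓ (rhs at j=4)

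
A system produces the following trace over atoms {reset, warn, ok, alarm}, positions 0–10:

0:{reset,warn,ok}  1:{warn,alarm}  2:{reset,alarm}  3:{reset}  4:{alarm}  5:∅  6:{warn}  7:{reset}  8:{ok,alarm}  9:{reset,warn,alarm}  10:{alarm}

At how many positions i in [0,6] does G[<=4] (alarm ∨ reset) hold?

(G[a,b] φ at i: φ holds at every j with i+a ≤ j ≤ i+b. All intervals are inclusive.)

Evaluate at each i in [0,6]:
  i=0: ✓ (all of [0,4])
  i=1: ✗ (fails at j=5)
  i=2: ✗ (fails at j=5)
  i=3: ✗ (fails at j=5)
  i=4: ✗ (fails at j=5)
  i=5: ✗ (fails at j=5)
  i=6: ✗ (fails at j=6)
Positions where it holds: {0} → 1.

1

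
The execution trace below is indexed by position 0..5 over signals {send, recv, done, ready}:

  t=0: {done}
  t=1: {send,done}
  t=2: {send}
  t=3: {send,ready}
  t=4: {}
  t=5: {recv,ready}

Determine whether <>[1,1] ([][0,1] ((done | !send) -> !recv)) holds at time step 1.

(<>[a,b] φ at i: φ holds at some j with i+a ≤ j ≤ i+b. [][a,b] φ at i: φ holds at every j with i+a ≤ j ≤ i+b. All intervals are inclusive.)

True

Check [][0,1] ((done | !send) -> !recv) at each j in [2,2]:
  j=2: holds on [2,3]
Found at j=2 → formula holds.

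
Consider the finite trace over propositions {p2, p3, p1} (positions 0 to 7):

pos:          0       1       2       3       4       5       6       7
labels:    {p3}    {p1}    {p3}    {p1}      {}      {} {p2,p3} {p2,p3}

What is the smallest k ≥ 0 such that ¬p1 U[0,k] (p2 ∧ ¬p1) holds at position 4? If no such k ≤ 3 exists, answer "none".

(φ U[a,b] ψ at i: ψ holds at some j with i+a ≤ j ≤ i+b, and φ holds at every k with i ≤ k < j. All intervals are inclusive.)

Need earliest j ≥ 4 with (p2 ∧ ¬p1), and ¬p1 at every k in [4,j-1].
  j=4: rhs fails.
  j=5: rhs fails.
  j=6: rhs holds; lhs holds on [4,5]. k = 2.

2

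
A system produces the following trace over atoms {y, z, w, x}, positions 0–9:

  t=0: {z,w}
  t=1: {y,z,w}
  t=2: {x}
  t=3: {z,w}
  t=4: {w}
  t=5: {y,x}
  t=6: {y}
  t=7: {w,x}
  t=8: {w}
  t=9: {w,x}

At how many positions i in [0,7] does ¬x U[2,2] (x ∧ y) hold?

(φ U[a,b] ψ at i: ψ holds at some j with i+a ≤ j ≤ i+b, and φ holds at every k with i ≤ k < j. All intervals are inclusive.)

1

Evaluate at each i in [0,7]:
  i=0: ✗ (no rhs in [2,2])
  i=1: ✗ (no rhs in [3,3])
  i=2: ✗ (no rhs in [4,4])
  i=3: ✓ (rhs at j=5; lhs holds on [3,4])
  i=4: ✗ (no rhs in [6,6])
  i=5: ✗ (no rhs in [7,7])
  i=6: ✗ (no rhs in [8,8])
  i=7: ✗ (no rhs in [9,9])
Positions where it holds: {3} → 1.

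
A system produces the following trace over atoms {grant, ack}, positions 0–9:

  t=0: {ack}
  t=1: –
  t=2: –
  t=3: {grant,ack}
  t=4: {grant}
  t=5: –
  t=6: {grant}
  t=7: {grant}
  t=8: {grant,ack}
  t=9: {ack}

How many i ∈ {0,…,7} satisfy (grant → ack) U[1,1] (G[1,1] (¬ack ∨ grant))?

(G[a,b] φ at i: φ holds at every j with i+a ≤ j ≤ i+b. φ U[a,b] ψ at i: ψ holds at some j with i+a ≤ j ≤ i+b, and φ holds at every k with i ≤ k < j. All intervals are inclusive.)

Evaluate at each i in [0,7]:
  i=0: ✓ (rhs at j=1; lhs holds on [0,0])
  i=1: ✓ (rhs at j=2; lhs holds on [1,1])
  i=2: ✓ (rhs at j=3; lhs holds on [2,2])
  i=3: ✓ (rhs at j=4; lhs holds on [3,3])
  i=4: ✗ (lhs fails at k=4 before rhs at j=5)
  i=5: ✓ (rhs at j=6; lhs holds on [5,5])
  i=6: ✗ (lhs fails at k=6 before rhs at j=7)
  i=7: ✗ (no rhs in [8,8])
Positions where it holds: {0, 1, 2, 3, 5} → 5.

5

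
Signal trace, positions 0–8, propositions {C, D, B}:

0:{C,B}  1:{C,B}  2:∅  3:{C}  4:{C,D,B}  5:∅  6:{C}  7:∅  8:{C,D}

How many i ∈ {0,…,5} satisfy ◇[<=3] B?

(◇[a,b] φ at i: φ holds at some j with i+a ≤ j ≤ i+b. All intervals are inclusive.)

5

Evaluate at each i in [0,5]:
  i=0: ✓ (witness j=0)
  i=1: ✓ (witness j=1)
  i=2: ✓ (witness j=4)
  i=3: ✓ (witness j=4)
  i=4: ✓ (witness j=4)
  i=5: ✗ (none in [5,8])
Positions where it holds: {0, 1, 2, 3, 4} → 5.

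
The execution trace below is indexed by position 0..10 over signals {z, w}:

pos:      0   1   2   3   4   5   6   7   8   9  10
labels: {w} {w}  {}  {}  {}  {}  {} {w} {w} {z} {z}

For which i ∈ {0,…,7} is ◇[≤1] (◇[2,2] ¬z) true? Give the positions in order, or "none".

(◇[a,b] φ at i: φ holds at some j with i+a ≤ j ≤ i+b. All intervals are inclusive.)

Evaluate at each i in [0,7]:
  i=0: ✓ (witness j=0)
  i=1: ✓ (witness j=1)
  i=2: ✓ (witness j=2)
  i=3: ✓ (witness j=3)
  i=4: ✓ (witness j=4)
  i=5: ✓ (witness j=5)
  i=6: ✓ (witness j=6)
  i=7: ✗ (none in [7,8])

0, 1, 2, 3, 4, 5, 6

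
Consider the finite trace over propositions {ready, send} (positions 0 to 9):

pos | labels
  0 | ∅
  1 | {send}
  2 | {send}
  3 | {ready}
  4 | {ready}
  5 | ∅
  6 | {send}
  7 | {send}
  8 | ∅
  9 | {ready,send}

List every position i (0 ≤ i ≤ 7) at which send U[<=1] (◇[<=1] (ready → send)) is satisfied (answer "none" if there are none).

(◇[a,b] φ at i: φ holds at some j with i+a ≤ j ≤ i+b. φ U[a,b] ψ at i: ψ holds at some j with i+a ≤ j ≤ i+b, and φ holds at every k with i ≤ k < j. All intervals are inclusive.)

0, 1, 2, 4, 5, 6, 7

Evaluate at each i in [0,7]:
  i=0: ✓ (rhs at j=0)
  i=1: ✓ (rhs at j=1)
  i=2: ✓ (rhs at j=2)
  i=3: ✗ (lhs fails at k=3 before rhs at j=4)
  i=4: ✓ (rhs at j=4)
  i=5: ✓ (rhs at j=5)
  i=6: ✓ (rhs at j=6)
  i=7: ✓ (rhs at j=7)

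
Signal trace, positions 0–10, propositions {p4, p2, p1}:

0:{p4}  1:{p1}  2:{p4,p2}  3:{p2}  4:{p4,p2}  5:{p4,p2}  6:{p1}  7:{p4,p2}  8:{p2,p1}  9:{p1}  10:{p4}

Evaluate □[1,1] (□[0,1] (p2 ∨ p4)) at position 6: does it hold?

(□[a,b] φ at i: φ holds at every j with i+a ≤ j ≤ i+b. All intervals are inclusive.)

Check □[0,1] (p2 ∨ p4) at every j in [7,7]:
  j=7: holds on [7,8]
All positions satisfy it → formula holds.

Yes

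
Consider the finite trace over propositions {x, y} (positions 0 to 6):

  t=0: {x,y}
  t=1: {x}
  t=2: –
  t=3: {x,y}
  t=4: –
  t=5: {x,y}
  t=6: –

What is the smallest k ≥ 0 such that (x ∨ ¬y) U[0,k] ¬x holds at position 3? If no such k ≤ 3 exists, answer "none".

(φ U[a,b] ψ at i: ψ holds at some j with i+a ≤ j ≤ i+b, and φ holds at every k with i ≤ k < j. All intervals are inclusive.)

1

Need earliest j ≥ 3 with ¬x, and (x ∨ ¬y) at every k in [3,j-1].
  j=3: rhs fails.
  j=4: rhs holds; lhs holds on [3,3]. k = 1.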